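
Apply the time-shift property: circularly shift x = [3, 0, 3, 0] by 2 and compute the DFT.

Time shift by 2: X_shifted[k] = ω_4^(2k) · X[k]
Shifted x = [3, 0, 3, 0]

DFT(x[n-2]) = [6, 0, 6, 0]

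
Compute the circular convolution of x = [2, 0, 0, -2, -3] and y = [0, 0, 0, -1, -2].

(x ⊛ y)[n] = Σ(m=0 to 4) x[m] · y[(n-m) mod 5]

Computing each output sample:
(x ⊛ y)[0] = 0
(x ⊛ y)[1] = 2
(x ⊛ y)[2] = 7
(x ⊛ y)[3] = 4
(x ⊛ y)[4] = -4

x ⊛ y = [0, 2, 7, 4, -4]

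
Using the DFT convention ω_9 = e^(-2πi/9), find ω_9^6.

ω_9^6 = e^(-2πi·6/9)
= cos(-2π·6/9) + i·sin(-2π·6/9)
= cos(-12π/9) + i·sin(-12π/9)

ω_9^6 = cos(-12π/9) + i·sin(-12π/9) = -0.5000+0.8660i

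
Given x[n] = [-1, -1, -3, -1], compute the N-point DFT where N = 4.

X[k] = Σ(n=0 to 3) x[n] · ω_4^(nk)
where ω_4 = e^(-2πi/4)

Computing each X[k]:
X[0] = -6
X[1] = 2
X[2] = -2
X[3] = 2

X = [-6, 2, -2, 2]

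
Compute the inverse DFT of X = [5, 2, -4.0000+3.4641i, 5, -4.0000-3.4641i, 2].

x[n] = (1/6) Σ(k=0 to 5) X[k] · e^(2πikn/6)

Computing each x[n]:
x[0] = 1
x[1] = 0
x[2] = 3
x[3] = -2
x[4] = 1
x[5] = 2

x = [1, 0, 3, -2, 1, 2]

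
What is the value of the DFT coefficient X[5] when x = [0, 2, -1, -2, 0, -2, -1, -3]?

X[5] = Σ(n=0 to 7) x[n] · ω_8^(5n) where ω_8 = e^(-2πi/8)
= (0)·ω_8^0 + (2)·ω_8^5 + (-1)·ω_8^10 + (-2)·ω_8^15 + (0)·ω_8^20 + (-2)·ω_8^25 + (-1)·ω_8^30 + (-3)·ω_8^35

X[5] = -2.1213+3.5355i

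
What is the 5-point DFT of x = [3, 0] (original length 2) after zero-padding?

Original 2-point DFT: [3, 3]
Zero-padded 5-point DFT provides frequency interpolation.

DFT_5([x, 0, ...]) = [3, 3, 3, 3, 3]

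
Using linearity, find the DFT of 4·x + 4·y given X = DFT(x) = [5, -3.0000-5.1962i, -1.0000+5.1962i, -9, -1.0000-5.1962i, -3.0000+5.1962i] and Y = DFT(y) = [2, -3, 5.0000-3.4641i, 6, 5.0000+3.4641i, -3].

By linearity: DFT(4x + 4y) = 4·DFT(x) + 4·DFT(y)
= 4·[5, -3.0000-5.1962i, -1.0000+5.1962i, -9, -1.0000-5.1962i, -3.0000+5.1962i] + 4·[2, -3, 5.0000-3.4641i, 6, 5.0000+3.4641i, -3]

Computing element-wise:
Z[0] = 4·(5) + 4·(2) = 28
Z[1] = 4·(-3.0000-5.1962i) + 4·(-3) = -24.0000-20.7848i
Z[2] = 4·(-1.0000+5.1962i) + 4·(5.0000-3.4641i) = 16.0000+6.9284i
Z[3] = 4·(-9) + 4·(6) = -12
Z[4] = 4·(-1.0000-5.1962i) + 4·(5.0000+3.4641i) = 16.0000-6.9284i
Z[5] = 4·(-3.0000+5.1962i) + 4·(-3) = -24.0000+20.7848i

DFT(4x + 4y) = 4·X + 4·Y = [28, -24.0000-20.7848i, 16.0000+6.9284i, -12, 16.0000-6.9284i, -24.0000+20.7848i]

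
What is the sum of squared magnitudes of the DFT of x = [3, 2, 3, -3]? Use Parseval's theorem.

Parseval: Σ|x[n]|² = (1/N)Σ|X[k]|², so Σ|X[k]|² = N·Σ|x[n]|² = 4·31.0000

Σ|X[k]|² = N·Σ|x[n]|² = 4·31.0000 = 124.0000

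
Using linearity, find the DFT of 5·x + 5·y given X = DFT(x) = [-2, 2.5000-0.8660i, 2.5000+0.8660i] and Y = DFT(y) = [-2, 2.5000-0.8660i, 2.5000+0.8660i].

By linearity: DFT(5x + 5y) = 5·DFT(x) + 5·DFT(y)
= 5·[-2, 2.5000-0.8660i, 2.5000+0.8660i] + 5·[-2, 2.5000-0.8660i, 2.5000+0.8660i]

Computing element-wise:
Z[0] = 5·(-2) + 5·(-2) = -20
Z[1] = 5·(2.5000-0.8660i) + 5·(2.5000-0.8660i) = 25.0000-8.6600i
Z[2] = 5·(2.5000+0.8660i) + 5·(2.5000+0.8660i) = 25.0000+8.6600i

DFT(5x + 5y) = 5·X + 5·Y = [-20, 25.0000-8.6600i, 25.0000+8.6600i]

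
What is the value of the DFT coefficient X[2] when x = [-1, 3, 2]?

X[2] = Σ(n=0 to 2) x[n] · ω_3^(2n) where ω_3 = e^(-2πi/3)
= (-1)·ω_3^0 + (3)·ω_3^2 + (2)·ω_3^4

X[2] = -3.5000+0.8660i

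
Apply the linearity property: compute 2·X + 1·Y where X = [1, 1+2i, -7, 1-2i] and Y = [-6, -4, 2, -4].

By linearity: DFT(2x + 1y) = 2·DFT(x) + 1·DFT(y)
= 2·[1, 1+2i, -7, 1-2i] + 1·[-6, -4, 2, -4]

Computing element-wise:
Z[0] = 2·(1) + 1·(-6) = -4
Z[1] = 2·(1+2i) + 1·(-4) = -2+4i
Z[2] = 2·(-7) + 1·(2) = -12
Z[3] = 2·(1-2i) + 1·(-4) = -2-4i

DFT(2x + 1y) = 2·X + 1·Y = [-4, -2+4i, -12, -2-4i]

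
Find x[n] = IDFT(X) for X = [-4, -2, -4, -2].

x[n] = (1/4) Σ(k=0 to 3) X[k] · e^(2πikn/4)

Computing each x[n]:
x[0] = -3
x[1] = 0
x[2] = -1
x[3] = 0

x = [-3, 0, -1, 0]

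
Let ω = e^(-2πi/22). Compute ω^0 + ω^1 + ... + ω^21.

Sum of all nth roots of unity equals 0 for n > 1 (geometric series with r ≠ 1).

0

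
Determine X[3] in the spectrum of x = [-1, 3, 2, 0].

X[3] = Σ(n=0 to 3) x[n] · ω_4^(3n) where ω_4 = e^(-2πi/4)
= (-1)·ω_4^0 + (3)·ω_4^3 + (2)·ω_4^6 + (0)·ω_4^9

X[3] = -3+3i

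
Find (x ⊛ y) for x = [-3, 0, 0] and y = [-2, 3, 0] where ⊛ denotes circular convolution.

(x ⊛ y)[n] = Σ(m=0 to 2) x[m] · y[(n-m) mod 3]

Computing each output sample:
(x ⊛ y)[0] = 6
(x ⊛ y)[1] = -9
(x ⊛ y)[2] = 0

x ⊛ y = [6, -9, 0]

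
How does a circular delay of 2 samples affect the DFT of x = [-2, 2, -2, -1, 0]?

Time shift by 2: X_shifted[k] = ω_5^(2k) · X[k]
Shifted x = [-1, 0, -2, 2, -2]

DFT(x[n-2]) = [-3, -1.6180+0.4490i, 0.6180-4.9798i, 0.6180+4.9798i, -1.6180-0.4490i]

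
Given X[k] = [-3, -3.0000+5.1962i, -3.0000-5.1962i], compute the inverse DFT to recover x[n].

x[n] = (1/3) Σ(k=0 to 2) X[k] · e^(2πikn/3)

Computing each x[n]:
x[0] = -3
x[1] = -3
x[2] = 3

x = [-3, -3, 3]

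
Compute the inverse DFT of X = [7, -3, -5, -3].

x[n] = (1/4) Σ(k=0 to 3) X[k] · e^(2πikn/4)

Computing each x[n]:
x[0] = -1
x[1] = 3
x[2] = 2
x[3] = 3

x = [-1, 3, 2, 3]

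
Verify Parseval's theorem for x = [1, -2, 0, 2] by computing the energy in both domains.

Time domain:
Σ|x[n]|² = |1|² + |-2|² + |0|² + |2|² = 9.0000

Frequency domain:
(1/4)Σ|X[k]|² = (1/4)(|1|² + |1+4i|² + |1|² + |1-4i|²) = (1/4)·36.0000 = 9.0000

Both sides agree, confirming Parseval's theorem.

Σ|x[n]|² = (1/N)Σ|X[k]|² = 9.0000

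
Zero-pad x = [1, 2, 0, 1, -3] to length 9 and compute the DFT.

Original 5-point DFT: [1, -0.1180-4.1675i, 2.1180-3.8900i, 2.1180+3.8900i, -0.1180+4.1675i]
Zero-padded 9-point DFT provides frequency interpolation.

DFT_9([x, 0, ...]) = [1, 4.8512-1.1255i, -1.4508-3.0320i, 2.5000+0.8660i, -1.9003-4.5045i, -1.9003+4.5045i, 2.5000-0.8660i, -1.4508+3.0320i, 4.8512+1.1255i]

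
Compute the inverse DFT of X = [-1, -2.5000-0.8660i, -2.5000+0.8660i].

x[n] = (1/3) Σ(k=0 to 2) X[k] · e^(2πikn/3)

Computing each x[n]:
x[0] = -2
x[1] = 1
x[2] = 0

x = [-2, 1, 0]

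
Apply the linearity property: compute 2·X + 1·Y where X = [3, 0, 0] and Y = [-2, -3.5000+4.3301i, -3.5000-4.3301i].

By linearity: DFT(2x + 1y) = 2·DFT(x) + 1·DFT(y)
= 2·[3, 0, 0] + 1·[-2, -3.5000+4.3301i, -3.5000-4.3301i]

Computing element-wise:
Z[0] = 2·(3) + 1·(-2) = 4
Z[1] = 2·(0) + 1·(-3.5000+4.3301i) = -3.5000+4.3301i
Z[2] = 2·(0) + 1·(-3.5000-4.3301i) = -3.5000-4.3301i

DFT(2x + 1y) = 2·X + 1·Y = [4, -3.5000+4.3301i, -3.5000-4.3301i]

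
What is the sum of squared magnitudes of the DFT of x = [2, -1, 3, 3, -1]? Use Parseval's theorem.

Parseval: Σ|x[n]|² = (1/N)Σ|X[k]|², so Σ|X[k]|² = N·Σ|x[n]|² = 5·24.0000

Σ|X[k]|² = N·Σ|x[n]|² = 5·24.0000 = 120.0000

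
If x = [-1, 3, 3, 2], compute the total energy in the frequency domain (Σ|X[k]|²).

Parseval: Σ|x[n]|² = (1/N)Σ|X[k]|², so Σ|X[k]|² = N·Σ|x[n]|² = 4·23.0000

Σ|X[k]|² = N·Σ|x[n]|² = 4·23.0000 = 92.0000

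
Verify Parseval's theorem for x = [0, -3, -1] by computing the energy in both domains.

Time domain:
Σ|x[n]|² = |0|² + |-3|² + |-1|² = 10.0000

Frequency domain:
(1/3)Σ|X[k]|² = (1/3)(|-4|² + |2.0000+1.7321i|² + |2.0000-1.7321i|²) = (1/3)·30.0000 = 10.0000

Both sides agree, confirming Parseval's theorem.

Σ|x[n]|² = (1/N)Σ|X[k]|² = 10.0000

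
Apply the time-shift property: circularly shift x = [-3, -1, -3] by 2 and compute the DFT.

Time shift by 2: X_shifted[k] = ω_3^(2k) · X[k]
Shifted x = [-1, -3, -3]

DFT(x[n-2]) = [-7, 2, 2]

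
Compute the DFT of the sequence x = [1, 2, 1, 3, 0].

X[k] = Σ(n=0 to 4) x[n] · ω_5^(nk)
where ω_5 = e^(-2πi/5)

Computing each X[k]:
X[0] = 7
X[1] = -1.6180-0.7265i
X[2] = 0.6180-3.0777i
X[3] = 0.6180+3.0777i
X[4] = -1.6180+0.7265i

X = [7, -1.6180-0.7265i, 0.6180-3.0777i, 0.6180+3.0777i, -1.6180+0.7265i]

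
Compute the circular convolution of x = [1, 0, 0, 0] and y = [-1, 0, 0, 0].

(x ⊛ y)[n] = Σ(m=0 to 3) x[m] · y[(n-m) mod 4]

Computing each output sample:
(x ⊛ y)[0] = -1
(x ⊛ y)[1] = 0
(x ⊛ y)[2] = 0
(x ⊛ y)[3] = 0

x ⊛ y = [-1, 0, 0, 0]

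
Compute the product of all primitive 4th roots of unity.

The primitive 4th roots of unity are ω_4^k for k coprime to 4: k ∈ {1, 3}
Their product equals the constant term of the cyclotomic polynomial Φ_4(x) up to sign.
For n ≥ 3, the product of all primitive nth roots of unity is 1. (For n=1 it is 1; for n=2 it is -1.)

1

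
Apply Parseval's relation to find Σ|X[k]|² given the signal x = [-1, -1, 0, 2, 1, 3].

Parseval: Σ|x[n]|² = (1/N)Σ|X[k]|², so Σ|X[k]|² = N·Σ|x[n]|² = 6·16.0000

Σ|X[k]|² = N·Σ|x[n]|² = 6·16.0000 = 96.0000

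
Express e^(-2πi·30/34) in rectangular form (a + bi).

ω_34^30 = e^(-2πi·30/34)
= cos(-2π·30/34) + i·sin(-2π·30/34)
= cos(-60π/34) + i·sin(-60π/34)

ω_34^30 = cos(-60π/34) + i·sin(-60π/34) = 0.7390+0.6737i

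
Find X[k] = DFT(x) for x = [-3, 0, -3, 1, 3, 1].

X[k] = Σ(n=0 to 5) x[n] · ω_6^(nk)
where ω_6 = e^(-2πi/6)

Computing each X[k]:
X[0] = -1
X[1] = -3.5000+6.0622i
X[2] = -2.5000-4.3301i
X[3] = -5
X[4] = -2.5000+4.3301i
X[5] = -3.5000-6.0622i

X = [-1, -3.5000+6.0622i, -2.5000-4.3301i, -5, -2.5000+4.3301i, -3.5000-6.0622i]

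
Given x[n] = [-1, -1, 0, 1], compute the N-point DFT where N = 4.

X[k] = Σ(n=0 to 3) x[n] · ω_4^(nk)
where ω_4 = e^(-2πi/4)

Computing each X[k]:
X[0] = -1
X[1] = -1+2i
X[2] = -1
X[3] = -1-2i

X = [-1, -1+2i, -1, -1-2i]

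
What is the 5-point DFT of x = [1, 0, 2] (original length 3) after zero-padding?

Original 3-point DFT: [3, 1.7321i, -1.7321i]
Zero-padded 5-point DFT provides frequency interpolation.

DFT_5([x, 0, ...]) = [3, -0.6180-1.1756i, 1.6180+1.9021i, 1.6180-1.9021i, -0.6180+1.1756i]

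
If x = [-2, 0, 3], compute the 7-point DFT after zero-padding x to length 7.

Original 3-point DFT: [1, -3.5000+2.5981i, -3.5000-2.5981i]
Zero-padded 7-point DFT provides frequency interpolation.

DFT_7([x, 0, ...]) = [1, -2.6676-2.9248i, -4.7029+1.3017i, -0.1295+2.3455i, -0.1295-2.3455i, -4.7029-1.3017i, -2.6676+2.9248i]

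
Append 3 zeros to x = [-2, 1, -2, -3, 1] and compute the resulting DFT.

Original 5-point DFT: [-5, 2.6631-0.5878i, -5.1631+0.9511i, -5.1631-0.9511i, 2.6631+0.5878i]
Zero-padded 8-point DFT provides frequency interpolation.

DFT_8([x, 0, ...]) = [-5, -0.1716+3.4142i, 1-4i, -5.8284-0.5858i, -1, -5.8284+0.5858i, 1+4i, -0.1716-3.4142i]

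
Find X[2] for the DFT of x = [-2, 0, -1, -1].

X[2] = Σ(n=0 to 3) x[n] · ω_4^(2n) where ω_4 = e^(-2πi/4)
= (-2)·ω_4^0 + (0)·ω_4^2 + (-1)·ω_4^4 + (-1)·ω_4^6

X[2] = -2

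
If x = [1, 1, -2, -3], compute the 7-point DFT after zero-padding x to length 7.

Original 4-point DFT: [-3, 3-4i, 1, 3+4i]
Zero-padded 7-point DFT provides frequency interpolation.

DFT_7([x, 0, ...]) = [-3, 4.7714+2.4697i, 0.7089-4.1882i, -0.4804+0.9272i, -0.4804-0.9272i, 0.7089+4.1882i, 4.7714-2.4697i]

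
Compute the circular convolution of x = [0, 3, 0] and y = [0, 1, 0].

(x ⊛ y)[n] = Σ(m=0 to 2) x[m] · y[(n-m) mod 3]

Computing each output sample:
(x ⊛ y)[0] = 0
(x ⊛ y)[1] = 0
(x ⊛ y)[2] = 3

x ⊛ y = [0, 0, 3]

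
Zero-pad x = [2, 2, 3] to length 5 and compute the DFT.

Original 3-point DFT: [7, -0.5000+0.8660i, -0.5000-0.8660i]
Zero-padded 5-point DFT provides frequency interpolation.

DFT_5([x, 0, ...]) = [7, 0.1910-3.6655i, 1.3090+1.6776i, 1.3090-1.6776i, 0.1910+3.6655i]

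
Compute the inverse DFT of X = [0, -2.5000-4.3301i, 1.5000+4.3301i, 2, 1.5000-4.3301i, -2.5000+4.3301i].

x[n] = (1/6) Σ(k=0 to 5) X[k] · e^(2πikn/6)

Computing each x[n]:
x[0] = 0
x[1] = -1
x[2] = 3
x[3] = 1
x[4] = -2
x[5] = -1

x = [0, -1, 3, 1, -2, -1]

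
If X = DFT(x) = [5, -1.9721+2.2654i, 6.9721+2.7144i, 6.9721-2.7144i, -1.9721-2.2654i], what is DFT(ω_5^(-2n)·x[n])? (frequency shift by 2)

Modulation property: DFT(ω_5^(-2n)·x[n]) = X[(k-2) mod 5], so circularly shift X by 2 positions.

X[k-2] = [6.9721-2.7144i, -1.9721-2.2654i, 5, -1.9721+2.2654i, 6.9721+2.7144i]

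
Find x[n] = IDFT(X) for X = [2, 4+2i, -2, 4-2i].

x[n] = (1/4) Σ(k=0 to 3) X[k] · e^(2πikn/4)

Computing each x[n]:
x[0] = 2
x[1] = 0
x[2] = -2
x[3] = 2

x = [2, 0, -2, 2]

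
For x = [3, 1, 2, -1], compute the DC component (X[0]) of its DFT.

X[0] = Σ(n=0 to 3) x[n] · ω_4^0 = Σ x[n]
= (3) + (1) + (2) + (-1)

X[0] = 5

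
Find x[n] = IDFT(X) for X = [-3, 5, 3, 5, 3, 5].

x[n] = (1/6) Σ(k=0 to 5) X[k] · e^(2πikn/6)

Computing each x[n]:
x[0] = 3
x[1] = -1
x[2] = -1
x[3] = -2
x[4] = -1
x[5] = -1

x = [3, -1, -1, -2, -1, -1]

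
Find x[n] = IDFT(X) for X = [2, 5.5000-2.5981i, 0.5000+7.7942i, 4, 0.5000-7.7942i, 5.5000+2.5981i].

x[n] = (1/6) Σ(k=0 to 5) X[k] · e^(2πikn/6)

Computing each x[n]:
x[0] = 3
x[1] = -1
x[2] = 3
x[3] = -2
x[4] = -3
x[5] = 2

x = [3, -1, 3, -2, -3, 2]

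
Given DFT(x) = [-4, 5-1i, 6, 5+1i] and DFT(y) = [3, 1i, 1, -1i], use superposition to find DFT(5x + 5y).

By linearity: DFT(5x + 5y) = 5·DFT(x) + 5·DFT(y)
= 5·[-4, 5-1i, 6, 5+1i] + 5·[3, 1i, 1, -1i]

Computing element-wise:
Z[0] = 5·(-4) + 5·(3) = -5
Z[1] = 5·(5-1i) + 5·(1i) = 25
Z[2] = 5·(6) + 5·(1) = 35
Z[3] = 5·(5+1i) + 5·(-1i) = 25

DFT(5x + 5y) = 5·X + 5·Y = [-5, 25, 35, 25]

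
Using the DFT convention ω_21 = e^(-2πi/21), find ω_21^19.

ω_21^19 = e^(-2πi·19/21)
= cos(-2π·19/21) + i·sin(-2π·19/21)
= cos(-38π/21) + i·sin(-38π/21)

ω_21^19 = cos(-38π/21) + i·sin(-38π/21) = 0.8262+0.5633i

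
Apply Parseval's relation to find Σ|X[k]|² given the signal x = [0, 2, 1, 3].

Parseval: Σ|x[n]|² = (1/N)Σ|X[k]|², so Σ|X[k]|² = N·Σ|x[n]|² = 4·14.0000

Σ|X[k]|² = N·Σ|x[n]|² = 4·14.0000 = 56.0000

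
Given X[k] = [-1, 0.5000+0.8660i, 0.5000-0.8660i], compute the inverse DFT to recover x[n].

x[n] = (1/3) Σ(k=0 to 2) X[k] · e^(2πikn/3)

Computing each x[n]:
x[0] = 0
x[1] = -1
x[2] = 0

x = [0, -1, 0]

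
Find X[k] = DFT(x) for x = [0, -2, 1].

X[k] = Σ(n=0 to 2) x[n] · ω_3^(nk)
where ω_3 = e^(-2πi/3)

Computing each X[k]:
X[0] = -1
X[1] = 0.5000+2.5981i
X[2] = 0.5000-2.5981i

X = [-1, 0.5000+2.5981i, 0.5000-2.5981i]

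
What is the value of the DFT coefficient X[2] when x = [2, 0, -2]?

X[2] = Σ(n=0 to 2) x[n] · ω_3^(2n) where ω_3 = e^(-2πi/3)
= (2)·ω_3^0 + (0)·ω_3^2 + (-2)·ω_3^4

X[2] = 3.0000+1.7321i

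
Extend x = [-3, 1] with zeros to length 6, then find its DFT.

Original 2-point DFT: [-2, -4]
Zero-padded 6-point DFT provides frequency interpolation.

DFT_6([x, 0, ...]) = [-2, -2.5000-0.8660i, -3.5000-0.8660i, -4, -3.5000+0.8660i, -2.5000+0.8660i]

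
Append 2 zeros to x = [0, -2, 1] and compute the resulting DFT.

Original 3-point DFT: [-1, 0.5000+2.5981i, 0.5000-2.5981i]
Zero-padded 5-point DFT provides frequency interpolation.

DFT_5([x, 0, ...]) = [-1, -1.4271+1.3143i, 1.9271+2.1266i, 1.9271-2.1266i, -1.4271-1.3143i]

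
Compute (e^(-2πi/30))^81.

Since ω_30^30 = 1, powers reduce modulo 30.
81 mod 30 = 21
So ω_30^81 = ω_30^21 = e^(-2πi·21/30)

ω_30^81 = ω_30^21 = -0.3090+0.9511i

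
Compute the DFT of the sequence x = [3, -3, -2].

X[k] = Σ(n=0 to 2) x[n] · ω_3^(nk)
where ω_3 = e^(-2πi/3)

Computing each X[k]:
X[0] = -2
X[1] = 5.5000+0.8660i
X[2] = 5.5000-0.8660i

X = [-2, 5.5000+0.8660i, 5.5000-0.8660i]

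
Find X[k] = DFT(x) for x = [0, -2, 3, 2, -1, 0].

X[k] = Σ(n=0 to 5) x[n] · ω_6^(nk)
where ω_6 = e^(-2πi/6)

Computing each X[k]:
X[0] = 2
X[1] = -4.0000-1.7321i
X[2] = 2.0000+5.1962i
X[3] = 2
X[4] = 2.0000-5.1962i
X[5] = -4.0000+1.7321i

X = [2, -4.0000-1.7321i, 2.0000+5.1962i, 2, 2.0000-5.1962i, -4.0000+1.7321i]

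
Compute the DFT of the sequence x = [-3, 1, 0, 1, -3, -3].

X[k] = Σ(n=0 to 5) x[n] · ω_6^(nk)
where ω_6 = e^(-2πi/6)

Computing each X[k]:
X[0] = -7
X[1] = -3.5000-6.0622i
X[2] = 0.5000-0.8660i
X[3] = -5
X[4] = 0.5000+0.8660i
X[5] = -3.5000+6.0622i

X = [-7, -3.5000-6.0622i, 0.5000-0.8660i, -5, 0.5000+0.8660i, -3.5000+6.0622i]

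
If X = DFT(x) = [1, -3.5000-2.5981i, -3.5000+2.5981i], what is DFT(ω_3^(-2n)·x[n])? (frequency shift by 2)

Modulation property: DFT(ω_3^(-2n)·x[n]) = X[(k-2) mod 3], so circularly shift X by 2 positions.

X[k-2] = [-3.5000-2.5981i, -3.5000+2.5981i, 1]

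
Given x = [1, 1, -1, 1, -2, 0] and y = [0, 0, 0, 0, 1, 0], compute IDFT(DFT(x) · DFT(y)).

(x ⊛ y)[n] = Σ(m=0 to 5) x[m] · y[(n-m) mod 6]

Computing each output sample:
(x ⊛ y)[0] = -1
(x ⊛ y)[1] = 1
(x ⊛ y)[2] = -2
(x ⊛ y)[3] = 0
(x ⊛ y)[4] = 1
(x ⊛ y)[5] = 1

x ⊛ y = [-1, 1, -2, 0, 1, 1]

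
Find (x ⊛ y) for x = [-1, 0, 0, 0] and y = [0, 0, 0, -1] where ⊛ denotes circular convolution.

(x ⊛ y)[n] = Σ(m=0 to 3) x[m] · y[(n-m) mod 4]

Computing each output sample:
(x ⊛ y)[0] = 0
(x ⊛ y)[1] = 0
(x ⊛ y)[2] = 0
(x ⊛ y)[3] = 1

x ⊛ y = [0, 0, 0, 1]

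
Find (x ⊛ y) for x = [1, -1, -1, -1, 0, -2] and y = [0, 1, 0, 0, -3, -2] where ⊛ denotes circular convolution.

(x ⊛ y)[n] = Σ(m=0 to 5) x[m] · y[(n-m) mod 6]

Computing each output sample:
(x ⊛ y)[0] = 3
(x ⊛ y)[1] = 6
(x ⊛ y)[2] = 1
(x ⊛ y)[3] = 5
(x ⊛ y)[4] = 0
(x ⊛ y)[5] = 1

x ⊛ y = [3, 6, 1, 5, 0, 1]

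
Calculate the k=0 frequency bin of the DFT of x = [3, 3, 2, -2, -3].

X[0] = Σ(n=0 to 4) x[n] · ω_5^0 = Σ x[n]
= (3) + (3) + (2) + (-2) + (-3)

X[0] = 3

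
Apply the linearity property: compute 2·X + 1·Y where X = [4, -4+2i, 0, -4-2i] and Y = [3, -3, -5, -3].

By linearity: DFT(2x + 1y) = 2·DFT(x) + 1·DFT(y)
= 2·[4, -4+2i, 0, -4-2i] + 1·[3, -3, -5, -3]

Computing element-wise:
Z[0] = 2·(4) + 1·(3) = 11
Z[1] = 2·(-4+2i) + 1·(-3) = -11+4i
Z[2] = 2·(0) + 1·(-5) = -5
Z[3] = 2·(-4-2i) + 1·(-3) = -11-4i

DFT(2x + 1y) = 2·X + 1·Y = [11, -11+4i, -5, -11-4i]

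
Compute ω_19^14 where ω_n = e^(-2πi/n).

ω_19^14 = e^(-2πi·14/19)
= cos(-2π·14/19) + i·sin(-2π·14/19)
= cos(-28π/19) + i·sin(-28π/19)

ω_19^14 = cos(-28π/19) + i·sin(-28π/19) = -0.0826+0.9966i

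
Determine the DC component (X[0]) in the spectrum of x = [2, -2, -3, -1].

X[0] = Σ(n=0 to 3) x[n] · ω_4^0 = Σ x[n]
= (2) + (-2) + (-3) + (-1)

X[0] = -4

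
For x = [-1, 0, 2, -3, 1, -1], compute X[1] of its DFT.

X[1] = Σ(n=0 to 5) x[n] · ω_6^(1n) where ω_6 = e^(-2πi/6)
= (-1)·ω_6^0 + (0)·ω_6^1 + (2)·ω_6^2 + (-3)·ω_6^3 + (1)·ω_6^4 + (-1)·ω_6^5

X[1] = -1.7321i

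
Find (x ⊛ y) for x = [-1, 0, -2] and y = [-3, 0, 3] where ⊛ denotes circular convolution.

(x ⊛ y)[n] = Σ(m=0 to 2) x[m] · y[(n-m) mod 3]

Computing each output sample:
(x ⊛ y)[0] = 3
(x ⊛ y)[1] = -6
(x ⊛ y)[2] = 3

x ⊛ y = [3, -6, 3]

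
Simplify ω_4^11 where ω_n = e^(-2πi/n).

Since ω_4^4 = 1, powers reduce modulo 4.
11 mod 4 = 3
So ω_4^11 = ω_4^3 = e^(-2πi·3/4)

ω_4^11 = ω_4^3 = 1i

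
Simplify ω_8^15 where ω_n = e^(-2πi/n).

Since ω_8^8 = 1, powers reduce modulo 8.
15 mod 8 = 7
So ω_8^15 = ω_8^7 = e^(-2πi·7/8)

ω_8^15 = ω_8^7 = 0.7071+0.7071i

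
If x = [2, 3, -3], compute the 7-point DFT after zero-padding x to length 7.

Original 3-point DFT: [2, 2.0000-5.1962i, 2.0000+5.1962i]
Zero-padded 7-point DFT provides frequency interpolation.

DFT_7([x, 0, ...]) = [2, 4.5380+0.5793i, 4.0353-4.2264i, -2.5734-3.6471i, -2.5734+3.6471i, 4.0353+4.2264i, 4.5380-0.5793i]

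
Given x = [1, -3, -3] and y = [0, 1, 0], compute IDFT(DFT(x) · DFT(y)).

(x ⊛ y)[n] = Σ(m=0 to 2) x[m] · y[(n-m) mod 3]

Computing each output sample:
(x ⊛ y)[0] = -3
(x ⊛ y)[1] = 1
(x ⊛ y)[2] = -3

x ⊛ y = [-3, 1, -3]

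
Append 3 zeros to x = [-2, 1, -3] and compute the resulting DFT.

Original 3-point DFT: [-4, -1.0000-3.4641i, -1.0000+3.4641i]
Zero-padded 6-point DFT provides frequency interpolation.

DFT_6([x, 0, ...]) = [-4, 1.7321i, -1.0000-3.4641i, -6, -1.0000+3.4641i, -1.7321i]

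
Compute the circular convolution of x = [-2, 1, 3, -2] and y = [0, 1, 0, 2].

(x ⊛ y)[n] = Σ(m=0 to 3) x[m] · y[(n-m) mod 4]

Computing each output sample:
(x ⊛ y)[0] = 0
(x ⊛ y)[1] = 4
(x ⊛ y)[2] = -3
(x ⊛ y)[3] = -1

x ⊛ y = [0, 4, -3, -1]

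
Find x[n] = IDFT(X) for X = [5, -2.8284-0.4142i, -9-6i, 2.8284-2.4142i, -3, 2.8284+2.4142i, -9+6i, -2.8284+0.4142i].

x[n] = (1/8) Σ(k=0 to 7) X[k] · e^(2πikn/8)

Computing each x[n]:
x[0] = -2
x[1] = 2
x[2] = 2
x[3] = 1
x[4] = -2
x[5] = 3
x[6] = 3
x[7] = -2

x = [-2, 2, 2, 1, -2, 3, 3, -2]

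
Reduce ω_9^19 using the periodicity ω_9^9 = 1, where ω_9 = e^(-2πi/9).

Since ω_9^9 = 1, powers reduce modulo 9.
19 mod 9 = 1
So ω_9^19 = ω_9^1 = e^(-2πi·1/9)

ω_9^19 = ω_9^1 = 0.7660-0.6428i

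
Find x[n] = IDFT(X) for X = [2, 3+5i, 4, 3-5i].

x[n] = (1/4) Σ(k=0 to 3) X[k] · e^(2πikn/4)

Computing each x[n]:
x[0] = 3
x[1] = -3
x[2] = 0
x[3] = 2

x = [3, -3, 0, 2]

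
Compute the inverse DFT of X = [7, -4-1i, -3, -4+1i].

x[n] = (1/4) Σ(k=0 to 3) X[k] · e^(2πikn/4)

Computing each x[n]:
x[0] = -1
x[1] = 3
x[2] = 3
x[3] = 2

x = [-1, 3, 3, 2]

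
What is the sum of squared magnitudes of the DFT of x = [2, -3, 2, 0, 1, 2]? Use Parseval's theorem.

Parseval: Σ|x[n]|² = (1/N)Σ|X[k]|², so Σ|X[k]|² = N·Σ|x[n]|² = 6·22.0000

Σ|X[k]|² = N·Σ|x[n]|² = 6·22.0000 = 132.0000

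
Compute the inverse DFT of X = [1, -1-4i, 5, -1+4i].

x[n] = (1/4) Σ(k=0 to 3) X[k] · e^(2πikn/4)

Computing each x[n]:
x[0] = 1
x[1] = 1
x[2] = 2
x[3] = -3

x = [1, 1, 2, -3]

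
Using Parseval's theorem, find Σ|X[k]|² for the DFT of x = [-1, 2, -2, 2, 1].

Parseval: Σ|x[n]|² = (1/N)Σ|X[k]|², so Σ|X[k]|² = N·Σ|x[n]|² = 5·14.0000

Σ|X[k]|² = N·Σ|x[n]|² = 5·14.0000 = 70.0000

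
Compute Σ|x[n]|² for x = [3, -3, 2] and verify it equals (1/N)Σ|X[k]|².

Time domain:
Σ|x[n]|² = |3|² + |-3|² + |2|² = 22.0000

Frequency domain:
(1/3)Σ|X[k]|² = (1/3)(|2|² + |3.5000+4.3301i|² + |3.5000-4.3301i|²) = (1/3)·66.0000 = 22.0000

Both sides agree, confirming Parseval's theorem.

Σ|x[n]|² = (1/N)Σ|X[k]|² = 22.0000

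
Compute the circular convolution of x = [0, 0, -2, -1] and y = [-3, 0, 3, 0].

(x ⊛ y)[n] = Σ(m=0 to 3) x[m] · y[(n-m) mod 4]

Computing each output sample:
(x ⊛ y)[0] = -6
(x ⊛ y)[1] = -3
(x ⊛ y)[2] = 6
(x ⊛ y)[3] = 3

x ⊛ y = [-6, -3, 6, 3]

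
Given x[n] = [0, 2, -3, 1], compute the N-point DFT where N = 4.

X[k] = Σ(n=0 to 3) x[n] · ω_4^(nk)
where ω_4 = e^(-2πi/4)

Computing each X[k]:
X[0] = 0
X[1] = 3-1i
X[2] = -6
X[3] = 3+1i

X = [0, 3-1i, -6, 3+1i]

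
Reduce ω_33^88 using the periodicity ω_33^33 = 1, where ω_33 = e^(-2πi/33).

Since ω_33^33 = 1, powers reduce modulo 33.
88 mod 33 = 22
So ω_33^88 = ω_33^22 = e^(-2πi·22/33)

ω_33^88 = ω_33^22 = -0.5000+0.8660i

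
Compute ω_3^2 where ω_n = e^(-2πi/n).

ω_3^2 = e^(-2πi·2/3)
= cos(-2π·2/3) + i·sin(-2π·2/3)
= cos(-4π/3) + i·sin(-4π/3)

ω_3^2 = cos(-4π/3) + i·sin(-4π/3) = -0.5000+0.8660i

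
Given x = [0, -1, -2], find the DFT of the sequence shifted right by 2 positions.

Time shift by 2: X_shifted[k] = ω_3^(2k) · X[k]
Shifted x = [-1, -2, 0]

DFT(x[n-2]) = [-3, 1.7321i, -1.7321i]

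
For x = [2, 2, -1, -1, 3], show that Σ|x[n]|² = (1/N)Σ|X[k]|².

Time domain:
Σ|x[n]|² = |2|² + |2|² + |-1|² + |-1|² + |3|² = 19.0000

Frequency domain:
(1/5)Σ|X[k]|² = (1/5)(|5|² + |5.1631+0.9511i|² + |-2.6631+0.5878i|² + |-2.6631-0.5878i|² + |5.1631-0.9511i|²) = (1/5)·95.0000 = 19.0000

Both sides agree, confirming Parseval's theorem.

Σ|x[n]|² = (1/N)Σ|X[k]|² = 19.0000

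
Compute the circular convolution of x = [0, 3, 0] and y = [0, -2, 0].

(x ⊛ y)[n] = Σ(m=0 to 2) x[m] · y[(n-m) mod 3]

Computing each output sample:
(x ⊛ y)[0] = 0
(x ⊛ y)[1] = 0
(x ⊛ y)[2] = -6

x ⊛ y = [0, 0, -6]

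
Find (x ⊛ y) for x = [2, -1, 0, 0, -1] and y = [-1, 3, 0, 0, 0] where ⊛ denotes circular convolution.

(x ⊛ y)[n] = Σ(m=0 to 4) x[m] · y[(n-m) mod 5]

Computing each output sample:
(x ⊛ y)[0] = -5
(x ⊛ y)[1] = 7
(x ⊛ y)[2] = -3
(x ⊛ y)[3] = 0
(x ⊛ y)[4] = 1

x ⊛ y = [-5, 7, -3, 0, 1]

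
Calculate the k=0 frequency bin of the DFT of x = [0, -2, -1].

X[0] = Σ(n=0 to 2) x[n] · ω_3^0 = Σ x[n]
= (0) + (-2) + (-1)

X[0] = -3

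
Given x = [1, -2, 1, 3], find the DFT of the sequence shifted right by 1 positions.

Time shift by 1: X_shifted[k] = ω_4^(1k) · X[k]
Shifted x = [3, 1, -2, 1]

DFT(x[n-1]) = [3, 5, -1, 5]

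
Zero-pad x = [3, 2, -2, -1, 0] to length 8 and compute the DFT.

Original 5-point DFT: [2, 6.0451-1.3143i, 0.4549-2.1266i, 0.4549+2.1266i, 6.0451+1.3143i]
Zero-padded 8-point DFT provides frequency interpolation.

DFT_8([x, 0, ...]) = [2, 5.1213+1.2929i, 5-3i, 0.8787-2.7071i, 0, 0.8787+2.7071i, 5+3i, 5.1213-1.2929i]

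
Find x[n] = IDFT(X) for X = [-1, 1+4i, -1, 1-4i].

x[n] = (1/4) Σ(k=0 to 3) X[k] · e^(2πikn/4)

Computing each x[n]:
x[0] = 0
x[1] = -2
x[2] = -1
x[3] = 2

x = [0, -2, -1, 2]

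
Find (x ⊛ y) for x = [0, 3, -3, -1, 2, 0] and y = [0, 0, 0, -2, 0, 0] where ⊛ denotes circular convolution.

(x ⊛ y)[n] = Σ(m=0 to 5) x[m] · y[(n-m) mod 6]

Computing each output sample:
(x ⊛ y)[0] = 2
(x ⊛ y)[1] = -4
(x ⊛ y)[2] = 0
(x ⊛ y)[3] = 0
(x ⊛ y)[4] = -6
(x ⊛ y)[5] = 6

x ⊛ y = [2, -4, 0, 0, -6, 6]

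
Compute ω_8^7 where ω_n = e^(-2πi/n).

ω_8^7 = e^(-2πi·7/8)
= cos(-2π·7/8) + i·sin(-2π·7/8)
= cos(-14π/8) + i·sin(-14π/8)

ω_8^7 = cos(-14π/8) + i·sin(-14π/8) = 0.7071+0.7071i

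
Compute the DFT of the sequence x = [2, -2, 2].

X[k] = Σ(n=0 to 2) x[n] · ω_3^(nk)
where ω_3 = e^(-2πi/3)

Computing each X[k]:
X[0] = 2
X[1] = 2.0000+3.4641i
X[2] = 2.0000-3.4641i

X = [2, 2.0000+3.4641i, 2.0000-3.4641i]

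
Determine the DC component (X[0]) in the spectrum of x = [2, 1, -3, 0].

X[0] = Σ(n=0 to 3) x[n] · ω_4^0 = Σ x[n]
= (2) + (1) + (-3) + (0)

X[0] = 0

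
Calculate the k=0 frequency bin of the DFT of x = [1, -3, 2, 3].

X[0] = Σ(n=0 to 3) x[n] · ω_4^0 = Σ x[n]
= (1) + (-3) + (2) + (3)

X[0] = 3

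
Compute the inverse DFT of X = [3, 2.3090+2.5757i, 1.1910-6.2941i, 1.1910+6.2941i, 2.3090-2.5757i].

x[n] = (1/5) Σ(k=0 to 4) X[k] · e^(2πikn/5)

Computing each x[n]:
x[0] = 2
x[1] = 1
x[2] = -3
x[3] = 3
x[4] = 0

x = [2, 1, -3, 3, 0]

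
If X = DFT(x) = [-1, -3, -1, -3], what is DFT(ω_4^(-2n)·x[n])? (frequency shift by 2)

Modulation property: DFT(ω_4^(-2n)·x[n]) = X[(k-2) mod 4], so circularly shift X by 2 positions.

X[k-2] = [-1, -3, -1, -3]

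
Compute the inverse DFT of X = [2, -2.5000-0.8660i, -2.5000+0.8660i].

x[n] = (1/3) Σ(k=0 to 2) X[k] · e^(2πikn/3)

Computing each x[n]:
x[0] = -1
x[1] = 2
x[2] = 1

x = [-1, 2, 1]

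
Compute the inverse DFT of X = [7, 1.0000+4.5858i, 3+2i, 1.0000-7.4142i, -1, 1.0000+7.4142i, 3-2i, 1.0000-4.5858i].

x[n] = (1/8) Σ(k=0 to 7) X[k] · e^(2πikn/8)

Computing each x[n]:
x[0] = 2
x[1] = 1
x[2] = -3
x[3] = 2
x[4] = 1
x[5] = 0
x[6] = 3
x[7] = 1

x = [2, 1, -3, 2, 1, 0, 3, 1]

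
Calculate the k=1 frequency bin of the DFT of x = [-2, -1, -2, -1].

X[1] = Σ(n=0 to 3) x[n] · ω_4^(1n) where ω_4 = e^(-2πi/4)
= (-2)·ω_4^0 + (-1)·ω_4^1 + (-2)·ω_4^2 + (-1)·ω_4^3

X[1] = 0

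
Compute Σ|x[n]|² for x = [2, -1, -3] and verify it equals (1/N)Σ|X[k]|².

Time domain:
Σ|x[n]|² = |2|² + |-1|² + |-3|² = 14.0000

Frequency domain:
(1/3)Σ|X[k]|² = (1/3)(|-2|² + |4.0000-1.7321i|² + |4.0000+1.7321i|²) = (1/3)·42.0000 = 14.0000

Both sides agree, confirming Parseval's theorem.

Σ|x[n]|² = (1/N)Σ|X[k]|² = 14.0000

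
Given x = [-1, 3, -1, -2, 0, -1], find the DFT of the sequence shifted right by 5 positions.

Time shift by 5: X_shifted[k] = ω_6^(5k) · X[k]
Shifted x = [3, -1, -2, 0, -1, -1]

DFT(x[n-5]) = [-2, 3.5000+0.8660i, 5.5000-0.8660i, 2, 5.5000+0.8660i, 3.5000-0.8660i]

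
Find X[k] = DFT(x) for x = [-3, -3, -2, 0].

X[k] = Σ(n=0 to 3) x[n] · ω_4^(nk)
where ω_4 = e^(-2πi/4)

Computing each X[k]:
X[0] = -8
X[1] = -1+3i
X[2] = -2
X[3] = -1-3i

X = [-8, -1+3i, -2, -1-3i]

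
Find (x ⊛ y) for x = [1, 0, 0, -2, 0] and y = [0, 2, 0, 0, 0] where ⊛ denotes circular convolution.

(x ⊛ y)[n] = Σ(m=0 to 4) x[m] · y[(n-m) mod 5]

Computing each output sample:
(x ⊛ y)[0] = 0
(x ⊛ y)[1] = 2
(x ⊛ y)[2] = 0
(x ⊛ y)[3] = 0
(x ⊛ y)[4] = -4

x ⊛ y = [0, 2, 0, 0, -4]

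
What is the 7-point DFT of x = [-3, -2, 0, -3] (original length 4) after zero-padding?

Original 4-point DFT: [-8, -3-1i, 2, -3+1i]
Zero-padded 7-point DFT provides frequency interpolation.

DFT_7([x, 0, ...]) = [-8, -1.5441+2.8653i, -4.4254-0.3956i, -0.5305+3.7926i, -0.5305-3.7926i, -4.4254+0.3956i, -1.5441-2.8653i]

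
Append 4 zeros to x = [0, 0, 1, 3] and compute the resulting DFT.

Original 4-point DFT: [4, -1+3i, -2, -1-3i]
Zero-padded 8-point DFT provides frequency interpolation.

DFT_8([x, 0, ...]) = [4, -2.1213-3.1213i, -1+3i, 2.1213-1.1213i, -2, 2.1213+1.1213i, -1-3i, -2.1213+3.1213i]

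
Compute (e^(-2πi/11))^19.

Since ω_11^11 = 1, powers reduce modulo 11.
19 mod 11 = 8
So ω_11^19 = ω_11^8 = e^(-2πi·8/11)

ω_11^19 = ω_11^8 = -0.1423+0.9898i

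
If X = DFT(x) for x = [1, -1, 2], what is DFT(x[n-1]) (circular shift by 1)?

Time shift by 1: X_shifted[k] = ω_3^(1k) · X[k]
Shifted x = [2, 1, -1]

DFT(x[n-1]) = [2, 2.0000-1.7321i, 2.0000+1.7321i]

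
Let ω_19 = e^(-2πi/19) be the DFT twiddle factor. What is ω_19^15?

ω_19^15 = e^(-2πi·15/19)
= cos(-2π·15/19) + i·sin(-2π·15/19)
= cos(-30π/19) + i·sin(-30π/19)

ω_19^15 = cos(-30π/19) + i·sin(-30π/19) = 0.2455+0.9694i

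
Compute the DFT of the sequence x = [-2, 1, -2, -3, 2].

X[k] = Σ(n=0 to 4) x[n] · ω_5^(nk)
where ω_5 = e^(-2πi/5)

Computing each X[k]:
X[0] = -4
X[1] = 2.9721+0.3633i
X[2] = -5.9721+1.5388i
X[3] = -5.9721-1.5388i
X[4] = 2.9721-0.3633i

X = [-4, 2.9721+0.3633i, -5.9721+1.5388i, -5.9721-1.5388i, 2.9721-0.3633i]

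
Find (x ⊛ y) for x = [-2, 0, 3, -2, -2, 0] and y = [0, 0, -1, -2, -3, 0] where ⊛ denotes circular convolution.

(x ⊛ y)[n] = Σ(m=0 to 5) x[m] · y[(n-m) mod 6]

Computing each output sample:
(x ⊛ y)[0] = -3
(x ⊛ y)[1] = 10
(x ⊛ y)[2] = 8
(x ⊛ y)[3] = 4
(x ⊛ y)[4] = 3
(x ⊛ y)[5] = -4

x ⊛ y = [-3, 10, 8, 4, 3, -4]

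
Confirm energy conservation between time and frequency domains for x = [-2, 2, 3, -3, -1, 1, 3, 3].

Time domain:
Σ|x[n]|² = |-2|² + |2|² + |3|² + |-3|² + |-1|² + |1|² + |3|² + |3|² = 46.0000

Frequency domain:
(1/8)Σ|X[k]|² = (1/8)(|6|² + |3.9497+3.5355i|² + |-9-3i|² + |-5.9497+3.5355i|² + |0|² + |-5.9497-3.5355i|² + |-9+3i|² + |3.9497-3.5355i|²) = (1/8)·368.0000 = 46.0000

Both sides agree, confirming Parseval's theorem.

Σ|x[n]|² = (1/N)Σ|X[k]|² = 46.0000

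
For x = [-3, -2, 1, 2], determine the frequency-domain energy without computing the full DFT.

Parseval: Σ|x[n]|² = (1/N)Σ|X[k]|², so Σ|X[k]|² = N·Σ|x[n]|² = 4·18.0000

Σ|X[k]|² = N·Σ|x[n]|² = 4·18.0000 = 72.0000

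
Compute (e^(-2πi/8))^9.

Since ω_8^8 = 1, powers reduce modulo 8.
9 mod 8 = 1
So ω_8^9 = ω_8^1 = e^(-2πi·1/8)

ω_8^9 = ω_8^1 = 0.7071-0.7071i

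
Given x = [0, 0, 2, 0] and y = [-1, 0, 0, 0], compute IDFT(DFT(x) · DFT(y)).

(x ⊛ y)[n] = Σ(m=0 to 3) x[m] · y[(n-m) mod 4]

Computing each output sample:
(x ⊛ y)[0] = 0
(x ⊛ y)[1] = 0
(x ⊛ y)[2] = -2
(x ⊛ y)[3] = 0

x ⊛ y = [0, 0, -2, 0]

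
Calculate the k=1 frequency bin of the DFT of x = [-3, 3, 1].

X[1] = Σ(n=0 to 2) x[n] · ω_3^(1n) where ω_3 = e^(-2πi/3)
= (-3)·ω_3^0 + (3)·ω_3^1 + (1)·ω_3^2

X[1] = -5.0000-1.7321i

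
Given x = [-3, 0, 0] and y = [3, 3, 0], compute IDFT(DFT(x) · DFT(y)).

(x ⊛ y)[n] = Σ(m=0 to 2) x[m] · y[(n-m) mod 3]

Computing each output sample:
(x ⊛ y)[0] = -9
(x ⊛ y)[1] = -9
(x ⊛ y)[2] = 0

x ⊛ y = [-9, -9, 0]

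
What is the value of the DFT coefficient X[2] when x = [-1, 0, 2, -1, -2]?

X[2] = Σ(n=0 to 4) x[n] · ω_5^(2n) where ω_5 = e^(-2πi/5)
= (-1)·ω_5^0 + (0)·ω_5^2 + (2)·ω_5^4 + (-1)·ω_5^6 + (-2)·ω_5^8

X[2] = 0.9271+1.6776i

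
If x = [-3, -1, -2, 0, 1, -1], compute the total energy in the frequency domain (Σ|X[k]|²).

Parseval: Σ|x[n]|² = (1/N)Σ|X[k]|², so Σ|X[k]|² = N·Σ|x[n]|² = 6·16.0000

Σ|X[k]|² = N·Σ|x[n]|² = 6·16.0000 = 96.0000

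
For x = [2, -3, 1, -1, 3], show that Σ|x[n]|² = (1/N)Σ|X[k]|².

Time domain:
Σ|x[n]|² = |2|² + |-3|² + |1|² + |-1|² + |3|² = 24.0000

Frequency domain:
(1/5)Σ|X[k]|² = (1/5)(|2|² + |2.0000+4.5308i|² + |2.0000+5.4288i|² + |2.0000-5.4288i|² + |2.0000-4.5308i|²) = (1/5)·120.0000 = 24.0000

Both sides agree, confirming Parseval's theorem.

Σ|x[n]|² = (1/N)Σ|X[k]|² = 24.0000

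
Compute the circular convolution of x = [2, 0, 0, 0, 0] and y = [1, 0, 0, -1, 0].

(x ⊛ y)[n] = Σ(m=0 to 4) x[m] · y[(n-m) mod 5]

Computing each output sample:
(x ⊛ y)[0] = 2
(x ⊛ y)[1] = 0
(x ⊛ y)[2] = 0
(x ⊛ y)[3] = -2
(x ⊛ y)[4] = 0

x ⊛ y = [2, 0, 0, -2, 0]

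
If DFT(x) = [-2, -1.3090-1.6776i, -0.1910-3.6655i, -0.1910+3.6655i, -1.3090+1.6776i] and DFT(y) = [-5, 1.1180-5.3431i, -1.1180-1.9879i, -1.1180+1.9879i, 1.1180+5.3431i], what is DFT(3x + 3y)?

By linearity: DFT(3x + 3y) = 3·DFT(x) + 3·DFT(y)
= 3·[-2, -1.3090-1.6776i, -0.1910-3.6655i, -0.1910+3.6655i, -1.3090+1.6776i] + 3·[-5, 1.1180-5.3431i, -1.1180-1.9879i, -1.1180+1.9879i, 1.1180+5.3431i]

Computing element-wise:
Z[0] = 3·(-2) + 3·(-5) = -21
Z[1] = 3·(-1.3090-1.6776i) + 3·(1.1180-5.3431i) = -0.5730-21.0621i
Z[2] = 3·(-0.1910-3.6655i) + 3·(-1.1180-1.9879i) = -3.9270-16.9602i
Z[3] = 3·(-0.1910+3.6655i) + 3·(-1.1180+1.9879i) = -3.9270+16.9602i
Z[4] = 3·(-1.3090+1.6776i) + 3·(1.1180+5.3431i) = -0.5730+21.0621i

DFT(3x + 3y) = 3·X + 3·Y = [-21, -0.5730-21.0621i, -3.9270-16.9602i, -3.9270+16.9602i, -0.5730+21.0621i]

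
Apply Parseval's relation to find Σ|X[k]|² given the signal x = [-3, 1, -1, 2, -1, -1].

Parseval: Σ|x[n]|² = (1/N)Σ|X[k]|², so Σ|X[k]|² = N·Σ|x[n]|² = 6·17.0000

Σ|X[k]|² = N·Σ|x[n]|² = 6·17.0000 = 102.0000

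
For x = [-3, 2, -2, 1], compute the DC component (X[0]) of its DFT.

X[0] = Σ(n=0 to 3) x[n] · ω_4^0 = Σ x[n]
= (-3) + (2) + (-2) + (1)

X[0] = -2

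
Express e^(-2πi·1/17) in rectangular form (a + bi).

ω_17^1 = e^(-2πi·1/17)
= cos(-2π·1/17) + i·sin(-2π·1/17)
= cos(-2π/17) + i·sin(-2π/17)

ω_17^1 = cos(-2π/17) + i·sin(-2π/17) = 0.9325-0.3612i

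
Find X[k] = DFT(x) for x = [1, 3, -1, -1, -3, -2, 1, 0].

X[k] = Σ(n=0 to 7) x[n] · ω_8^(nk)
where ω_8 = e^(-2πi/8)

Computing each X[k]:
X[0] = -2
X[1] = 8.2426-0.8284i
X[2] = -2-2i
X[3] = -0.2426-4.8284i
X[4] = -2
X[5] = -0.2426+4.8284i
X[6] = -2+2i
X[7] = 8.2426+0.8284i

X = [-2, 8.2426-0.8284i, -2-2i, -0.2426-4.8284i, -2, -0.2426+4.8284i, -2+2i, 8.2426+0.8284i]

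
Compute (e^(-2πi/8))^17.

Since ω_8^8 = 1, powers reduce modulo 8.
17 mod 8 = 1
So ω_8^17 = ω_8^1 = e^(-2πi·1/8)

ω_8^17 = ω_8^1 = 0.7071-0.7071i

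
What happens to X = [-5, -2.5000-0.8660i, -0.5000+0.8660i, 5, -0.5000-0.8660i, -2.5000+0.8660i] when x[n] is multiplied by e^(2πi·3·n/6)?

Modulation property: DFT(ω_6^(-3n)·x[n]) = X[(k-3) mod 6], so circularly shift X by 3 positions.

X[k-3] = [5, -0.5000-0.8660i, -2.5000+0.8660i, -5, -2.5000-0.8660i, -0.5000+0.8660i]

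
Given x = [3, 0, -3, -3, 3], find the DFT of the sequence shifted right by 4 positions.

Time shift by 4: X_shifted[k] = ω_5^(4k) · X[k]
Shifted x = [0, -3, -3, 3, 3]

DFT(x[n-4]) = [0, 9.2331i, -2.1796i, 2.1796i, -9.2331i]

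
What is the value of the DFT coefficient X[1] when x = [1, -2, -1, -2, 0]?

X[1] = Σ(n=0 to 4) x[n] · ω_5^(1n) where ω_5 = e^(-2πi/5)
= (1)·ω_5^0 + (-2)·ω_5^1 + (-1)·ω_5^2 + (-2)·ω_5^3 + (0)·ω_5^4

X[1] = 2.8090+1.3143i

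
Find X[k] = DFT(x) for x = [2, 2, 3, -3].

X[k] = Σ(n=0 to 3) x[n] · ω_4^(nk)
where ω_4 = e^(-2πi/4)

Computing each X[k]:
X[0] = 4
X[1] = -1-5i
X[2] = 6
X[3] = -1+5i

X = [4, -1-5i, 6, -1+5i]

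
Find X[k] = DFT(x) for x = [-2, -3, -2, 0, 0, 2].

X[k] = Σ(n=0 to 5) x[n] · ω_6^(nk)
where ω_6 = e^(-2πi/6)

Computing each X[k]:
X[0] = -5
X[1] = -1.5000+6.0622i
X[2] = -0.5000+2.5981i
X[3] = -3
X[4] = -0.5000-2.5981i
X[5] = -1.5000-6.0622i

X = [-5, -1.5000+6.0622i, -0.5000+2.5981i, -3, -0.5000-2.5981i, -1.5000-6.0622i]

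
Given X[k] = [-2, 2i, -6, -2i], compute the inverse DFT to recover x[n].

x[n] = (1/4) Σ(k=0 to 3) X[k] · e^(2πikn/4)

Computing each x[n]:
x[0] = -2
x[1] = 0
x[2] = -2
x[3] = 2

x = [-2, 0, -2, 2]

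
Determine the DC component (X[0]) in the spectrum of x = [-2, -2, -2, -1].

X[0] = Σ(n=0 to 3) x[n] · ω_4^0 = Σ x[n]
= (-2) + (-2) + (-2) + (-1)

X[0] = -7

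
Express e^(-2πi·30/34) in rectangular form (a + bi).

ω_34^30 = e^(-2πi·30/34)
= cos(-2π·30/34) + i·sin(-2π·30/34)
= cos(-60π/34) + i·sin(-60π/34)

ω_34^30 = cos(-60π/34) + i·sin(-60π/34) = 0.7390+0.6737i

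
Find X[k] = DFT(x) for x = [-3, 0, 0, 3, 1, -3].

X[k] = Σ(n=0 to 5) x[n] · ω_6^(nk)
where ω_6 = e^(-2πi/6)

Computing each X[k]:
X[0] = -2
X[1] = -8.0000-1.7321i
X[2] = 1.0000-3.4641i
X[3] = -2
X[4] = 1.0000+3.4641i
X[5] = -8.0000+1.7321i

X = [-2, -8.0000-1.7321i, 1.0000-3.4641i, -2, 1.0000+3.4641i, -8.0000+1.7321i]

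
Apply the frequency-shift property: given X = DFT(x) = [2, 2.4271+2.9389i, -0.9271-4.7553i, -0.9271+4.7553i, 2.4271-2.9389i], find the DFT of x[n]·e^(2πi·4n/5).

Modulation property: DFT(ω_5^(-4n)·x[n]) = X[(k-4) mod 5], so circularly shift X by 4 positions.

X[k-4] = [2.4271+2.9389i, -0.9271-4.7553i, -0.9271+4.7553i, 2.4271-2.9389i, 2]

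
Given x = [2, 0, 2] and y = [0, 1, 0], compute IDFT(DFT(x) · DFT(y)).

(x ⊛ y)[n] = Σ(m=0 to 2) x[m] · y[(n-m) mod 3]

Computing each output sample:
(x ⊛ y)[0] = 2
(x ⊛ y)[1] = 2
(x ⊛ y)[2] = 0

x ⊛ y = [2, 2, 0]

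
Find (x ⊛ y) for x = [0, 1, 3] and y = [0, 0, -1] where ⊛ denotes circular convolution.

(x ⊛ y)[n] = Σ(m=0 to 2) x[m] · y[(n-m) mod 3]

Computing each output sample:
(x ⊛ y)[0] = -1
(x ⊛ y)[1] = -3
(x ⊛ y)[2] = 0

x ⊛ y = [-1, -3, 0]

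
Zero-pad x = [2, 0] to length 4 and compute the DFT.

Original 2-point DFT: [2, 2]
Zero-padded 4-point DFT provides frequency interpolation.

DFT_4([x, 0, ...]) = [2, 2, 2, 2]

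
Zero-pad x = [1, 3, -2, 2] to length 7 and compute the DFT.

Original 4-point DFT: [4, 3-1i, -6, 3+1i]
Zero-padded 7-point DFT provides frequency interpolation.

DFT_7([x, 0, ...]) = [4, 1.5136-1.2634i, 3.3814-2.2289i, -3.3949-4.8152i, -3.3949+4.8152i, 3.3814+2.2289i, 1.5136+1.2634i]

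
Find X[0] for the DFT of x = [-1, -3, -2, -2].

X[0] = Σ(n=0 to 3) x[n] · ω_4^0 = Σ x[n]
= (-1) + (-3) + (-2) + (-2)

X[0] = -8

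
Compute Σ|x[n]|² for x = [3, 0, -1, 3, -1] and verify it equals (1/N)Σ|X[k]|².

Time domain:
Σ|x[n]|² = |3|² + |0|² + |-1|² + |3|² + |-1|² = 20.0000

Frequency domain:
(1/5)Σ|X[k]|² = (1/5)(|4|² + |1.0729+1.4001i|² + |4.4271-4.3920i|² + |4.4271+4.3920i|² + |1.0729-1.4001i|²) = (1/5)·100.0000 = 20.0000

Both sides agree, confirming Parseval's theorem.

Σ|x[n]|² = (1/N)Σ|X[k]|² = 20.0000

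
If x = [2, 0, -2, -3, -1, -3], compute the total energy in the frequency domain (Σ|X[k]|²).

Parseval: Σ|x[n]|² = (1/N)Σ|X[k]|², so Σ|X[k]|² = N·Σ|x[n]|² = 6·27.0000

Σ|X[k]|² = N·Σ|x[n]|² = 6·27.0000 = 162.0000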